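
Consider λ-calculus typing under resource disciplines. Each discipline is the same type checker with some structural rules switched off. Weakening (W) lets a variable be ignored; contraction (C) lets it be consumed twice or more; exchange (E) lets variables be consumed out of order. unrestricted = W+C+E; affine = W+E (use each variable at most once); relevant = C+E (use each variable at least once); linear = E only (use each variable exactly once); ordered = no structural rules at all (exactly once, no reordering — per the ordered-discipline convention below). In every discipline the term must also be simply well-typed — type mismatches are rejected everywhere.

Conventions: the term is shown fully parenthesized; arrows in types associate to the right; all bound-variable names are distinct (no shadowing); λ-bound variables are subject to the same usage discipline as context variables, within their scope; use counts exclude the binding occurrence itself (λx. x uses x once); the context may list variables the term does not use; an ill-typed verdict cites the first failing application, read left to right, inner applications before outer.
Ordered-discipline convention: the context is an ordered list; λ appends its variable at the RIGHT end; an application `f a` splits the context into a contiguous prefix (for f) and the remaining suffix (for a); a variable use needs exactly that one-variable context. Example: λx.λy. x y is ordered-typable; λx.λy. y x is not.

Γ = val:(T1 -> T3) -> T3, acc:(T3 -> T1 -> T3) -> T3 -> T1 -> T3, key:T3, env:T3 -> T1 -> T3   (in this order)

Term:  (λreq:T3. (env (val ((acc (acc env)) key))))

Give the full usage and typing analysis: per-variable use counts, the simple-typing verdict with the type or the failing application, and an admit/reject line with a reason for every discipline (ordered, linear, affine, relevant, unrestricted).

counts: val ×1, acc ×2, key ×1, env ×2, req [bound] ×0
use order (left to right): env, val, acc, acc, env, key
typing: well-typed at T3 -> T1 -> T3
ordered: ✗ — acc ×2, env ×2 used more than once (contraction); needs weakening: req unused
linear: ✗ — acc ×2, env ×2 used more than once (contraction); needs weakening: req unused
affine: ✗ — acc ×2, env ×2 used more than once (contraction)
relevant: ✗ — needs weakening: req unused
unrestricted: ✓ — simply typable at T3 -> T1 -> T3; W, C, E all held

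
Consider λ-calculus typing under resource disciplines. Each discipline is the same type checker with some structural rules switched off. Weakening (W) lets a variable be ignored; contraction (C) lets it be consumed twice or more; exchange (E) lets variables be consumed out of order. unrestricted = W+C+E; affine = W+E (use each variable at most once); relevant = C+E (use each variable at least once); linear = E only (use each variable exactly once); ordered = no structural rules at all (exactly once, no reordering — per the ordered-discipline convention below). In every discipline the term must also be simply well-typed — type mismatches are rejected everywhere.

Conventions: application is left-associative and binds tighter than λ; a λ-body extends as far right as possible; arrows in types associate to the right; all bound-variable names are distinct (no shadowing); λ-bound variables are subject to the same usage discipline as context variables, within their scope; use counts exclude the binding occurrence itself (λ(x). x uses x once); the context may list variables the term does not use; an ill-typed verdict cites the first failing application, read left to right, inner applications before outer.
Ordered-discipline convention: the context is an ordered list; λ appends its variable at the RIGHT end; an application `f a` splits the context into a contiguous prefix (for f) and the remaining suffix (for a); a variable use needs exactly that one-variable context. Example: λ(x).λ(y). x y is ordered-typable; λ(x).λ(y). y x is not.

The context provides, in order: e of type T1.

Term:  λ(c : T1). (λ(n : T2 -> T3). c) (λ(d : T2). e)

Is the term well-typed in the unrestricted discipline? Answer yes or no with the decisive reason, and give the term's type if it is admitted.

no — fails simple typing
use counts: e: 1×, c [bound]: 1×, n [bound]: 0×, d [bound]: 0×
use order (left to right): c, e
typing: ill-typed: an argument T2 -> T1 mismatches the expected T2 -> T3
all disciplines: ordered ✗ · linear ✗ · affine ✗ · relevant ✗ · unrestricted ✗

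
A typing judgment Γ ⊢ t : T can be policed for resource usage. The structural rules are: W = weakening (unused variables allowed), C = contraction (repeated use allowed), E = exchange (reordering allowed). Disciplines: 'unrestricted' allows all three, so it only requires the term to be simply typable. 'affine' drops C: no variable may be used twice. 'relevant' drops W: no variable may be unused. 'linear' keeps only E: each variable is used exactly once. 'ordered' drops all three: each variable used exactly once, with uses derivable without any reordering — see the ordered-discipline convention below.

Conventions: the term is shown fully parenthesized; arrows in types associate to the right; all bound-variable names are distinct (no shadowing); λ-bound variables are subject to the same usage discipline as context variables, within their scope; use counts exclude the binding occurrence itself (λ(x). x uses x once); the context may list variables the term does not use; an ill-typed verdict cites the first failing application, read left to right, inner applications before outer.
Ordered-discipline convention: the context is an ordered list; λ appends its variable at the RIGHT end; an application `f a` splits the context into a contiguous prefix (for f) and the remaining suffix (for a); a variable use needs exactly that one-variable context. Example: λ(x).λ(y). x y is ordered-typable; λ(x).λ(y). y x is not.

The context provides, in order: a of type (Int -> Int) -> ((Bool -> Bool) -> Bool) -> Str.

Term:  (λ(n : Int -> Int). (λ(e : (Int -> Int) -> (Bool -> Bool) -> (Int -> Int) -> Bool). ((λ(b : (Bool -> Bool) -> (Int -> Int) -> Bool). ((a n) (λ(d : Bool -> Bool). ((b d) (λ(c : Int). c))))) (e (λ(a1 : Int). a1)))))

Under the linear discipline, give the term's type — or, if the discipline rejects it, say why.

term : (Int -> Int) -> ((Int -> Int) -> (Bool -> Bool) -> (Int -> Int) -> Bool) -> Str
variable uses: a: 1, n (bound): 1, e (bound): 1, b (bound): 1, d (bound): 1, c (bound): 1, a1 (bound): 1
uses in reading order: a, n, b, d, c, e, a1
typing: well-typed at (Int -> Int) -> ((Int -> Int) -> (Bool -> Bool) -> (Int -> Int) -> Bool) -> Str
all disciplines: ordered ✓; linear ✓; affine ✓; relevant ✓; unrestricted ✓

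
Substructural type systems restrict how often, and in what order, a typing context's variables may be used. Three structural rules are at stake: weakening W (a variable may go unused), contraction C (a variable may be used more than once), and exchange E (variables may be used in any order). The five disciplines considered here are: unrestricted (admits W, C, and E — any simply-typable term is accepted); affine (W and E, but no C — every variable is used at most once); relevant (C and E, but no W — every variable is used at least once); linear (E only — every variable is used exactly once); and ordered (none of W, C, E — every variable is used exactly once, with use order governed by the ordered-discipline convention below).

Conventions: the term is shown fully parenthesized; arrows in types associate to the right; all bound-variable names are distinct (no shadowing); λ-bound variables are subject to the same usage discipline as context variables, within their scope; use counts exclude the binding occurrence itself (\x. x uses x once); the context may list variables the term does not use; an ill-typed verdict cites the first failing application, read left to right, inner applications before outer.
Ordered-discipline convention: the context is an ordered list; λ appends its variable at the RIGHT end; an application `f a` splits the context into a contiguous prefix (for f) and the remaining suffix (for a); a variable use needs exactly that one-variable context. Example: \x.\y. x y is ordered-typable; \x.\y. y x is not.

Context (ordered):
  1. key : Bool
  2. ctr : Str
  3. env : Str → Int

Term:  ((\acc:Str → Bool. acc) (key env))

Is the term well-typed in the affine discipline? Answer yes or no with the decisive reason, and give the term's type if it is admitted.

no — not simply typable
usage: key: 1; ctr: 0; env: 1; acc (λ-bound): 1
order of uses: acc, key, env
typing: ill-typed: applying a non-function (Bool)
across the five disciplines: ordered ✗; linear ✗; affine ✗; relevant ✗; unrestricted ✗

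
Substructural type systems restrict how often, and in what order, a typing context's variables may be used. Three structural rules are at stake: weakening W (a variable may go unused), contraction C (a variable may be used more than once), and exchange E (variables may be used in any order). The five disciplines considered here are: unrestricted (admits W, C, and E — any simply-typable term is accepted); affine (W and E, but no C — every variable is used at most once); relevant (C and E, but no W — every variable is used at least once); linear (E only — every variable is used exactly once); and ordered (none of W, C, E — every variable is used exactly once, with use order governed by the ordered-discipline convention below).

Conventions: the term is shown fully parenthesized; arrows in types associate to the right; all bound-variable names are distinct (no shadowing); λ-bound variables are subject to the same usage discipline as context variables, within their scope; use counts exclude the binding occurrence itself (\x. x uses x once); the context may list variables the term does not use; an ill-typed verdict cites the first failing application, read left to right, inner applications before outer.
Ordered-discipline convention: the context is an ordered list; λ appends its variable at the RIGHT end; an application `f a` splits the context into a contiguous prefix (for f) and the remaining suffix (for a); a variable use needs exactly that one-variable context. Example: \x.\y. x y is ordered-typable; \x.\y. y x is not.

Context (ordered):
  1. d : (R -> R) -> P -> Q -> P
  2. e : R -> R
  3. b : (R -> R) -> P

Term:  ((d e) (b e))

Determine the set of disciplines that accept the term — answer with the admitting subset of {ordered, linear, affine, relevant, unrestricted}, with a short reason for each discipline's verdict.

admitting disciplines: relevant, unrestricted
variable uses: d: 1, e: 2, b: 1
left-to-right use order: d, e, b, e
typing: ✓ — Q -> P
ordered: ✗ — repeated use of e ×2
linear: ✗ — repeated use of e ×2
affine: ✗ — repeated use of e ×2
relevant: ✓ — every one of d, e, b appears
unrestricted: ✓ — well-typed at Q -> P; no restrictions here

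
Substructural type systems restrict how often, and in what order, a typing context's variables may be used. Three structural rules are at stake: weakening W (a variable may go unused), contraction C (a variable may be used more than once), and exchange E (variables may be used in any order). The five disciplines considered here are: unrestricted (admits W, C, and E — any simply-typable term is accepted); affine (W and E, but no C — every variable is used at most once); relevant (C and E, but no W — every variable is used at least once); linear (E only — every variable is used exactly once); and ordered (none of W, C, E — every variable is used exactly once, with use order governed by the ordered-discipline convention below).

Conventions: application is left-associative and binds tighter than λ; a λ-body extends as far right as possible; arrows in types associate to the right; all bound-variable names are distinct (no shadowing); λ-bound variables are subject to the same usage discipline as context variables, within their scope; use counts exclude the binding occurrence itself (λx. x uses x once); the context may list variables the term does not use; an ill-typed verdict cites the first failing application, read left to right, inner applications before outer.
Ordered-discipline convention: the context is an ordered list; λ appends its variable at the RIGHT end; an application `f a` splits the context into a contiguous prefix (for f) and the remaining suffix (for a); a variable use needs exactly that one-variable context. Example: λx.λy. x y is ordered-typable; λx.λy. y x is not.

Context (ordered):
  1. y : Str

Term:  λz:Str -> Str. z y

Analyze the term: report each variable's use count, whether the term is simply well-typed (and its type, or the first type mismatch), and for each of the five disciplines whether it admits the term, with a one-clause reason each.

use counts: y ×1, z (bound) ×1
uses in reading order: z, y
typing: the term checks, with type (Str -> Str) -> Str
ordered: ✗, needs exchange: uses follow z, y
linear: ✓, y, z: one use apiece
affine: ✓, none of y, z used more than once
relevant: ✓, none of y, z goes unused
unrestricted: ✓, type-checks ((Str -> Str) -> Str) and nothing is barred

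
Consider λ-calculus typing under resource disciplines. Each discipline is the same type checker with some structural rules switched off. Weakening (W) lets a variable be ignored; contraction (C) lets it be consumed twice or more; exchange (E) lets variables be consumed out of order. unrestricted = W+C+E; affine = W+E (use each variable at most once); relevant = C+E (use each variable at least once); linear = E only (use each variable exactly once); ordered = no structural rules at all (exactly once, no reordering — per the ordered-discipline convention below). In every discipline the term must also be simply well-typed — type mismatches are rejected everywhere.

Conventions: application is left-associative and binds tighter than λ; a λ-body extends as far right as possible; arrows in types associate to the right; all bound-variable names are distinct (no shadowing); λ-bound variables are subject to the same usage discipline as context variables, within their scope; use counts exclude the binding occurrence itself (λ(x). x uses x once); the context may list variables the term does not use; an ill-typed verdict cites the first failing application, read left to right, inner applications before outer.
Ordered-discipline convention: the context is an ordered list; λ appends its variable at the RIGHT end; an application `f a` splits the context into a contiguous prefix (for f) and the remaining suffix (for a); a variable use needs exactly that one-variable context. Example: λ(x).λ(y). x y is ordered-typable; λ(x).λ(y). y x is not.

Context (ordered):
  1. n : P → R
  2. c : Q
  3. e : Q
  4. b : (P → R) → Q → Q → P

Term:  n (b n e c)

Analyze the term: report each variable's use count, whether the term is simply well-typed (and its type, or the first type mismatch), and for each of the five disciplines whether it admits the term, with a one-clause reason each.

usage: n ×2; c ×1; e ×1; b ×1
left-to-right use order: n, b, n, e, c
typing: well-typed — term : R
ordered ✗ (needs contraction — n ×2)
linear ✗ (needs contraction — n ×2)
affine ✗ (needs contraction — n ×2)
relevant ✓ (n, c, e, b: all used, weakening unneeded)
unrestricted ✓ (typability at R is all that's needed)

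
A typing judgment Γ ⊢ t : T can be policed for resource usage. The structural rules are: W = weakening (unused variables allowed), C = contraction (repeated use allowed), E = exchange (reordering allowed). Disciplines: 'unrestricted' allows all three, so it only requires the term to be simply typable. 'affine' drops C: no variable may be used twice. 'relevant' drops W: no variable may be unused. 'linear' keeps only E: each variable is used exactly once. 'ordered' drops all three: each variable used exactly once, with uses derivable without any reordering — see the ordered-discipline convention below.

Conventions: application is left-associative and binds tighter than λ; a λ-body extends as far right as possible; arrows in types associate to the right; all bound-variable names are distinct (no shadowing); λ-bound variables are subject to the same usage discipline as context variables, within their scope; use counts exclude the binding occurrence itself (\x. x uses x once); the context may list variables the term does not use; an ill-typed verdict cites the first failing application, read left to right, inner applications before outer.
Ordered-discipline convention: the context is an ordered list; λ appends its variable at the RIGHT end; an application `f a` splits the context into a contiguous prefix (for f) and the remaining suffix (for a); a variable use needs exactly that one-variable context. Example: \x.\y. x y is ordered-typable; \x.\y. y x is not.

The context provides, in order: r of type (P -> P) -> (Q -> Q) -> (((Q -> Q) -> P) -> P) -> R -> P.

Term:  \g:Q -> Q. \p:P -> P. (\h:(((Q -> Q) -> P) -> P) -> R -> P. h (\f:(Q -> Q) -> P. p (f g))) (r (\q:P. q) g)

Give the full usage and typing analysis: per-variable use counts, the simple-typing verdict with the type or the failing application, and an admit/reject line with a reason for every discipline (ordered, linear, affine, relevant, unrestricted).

usage: r=1, g (λ-bound)=2, p (λ-bound)=1, h (λ-bound)=1, f (λ-bound)=1, q (λ-bound)=1
uses in reading order: h, p, f, g, r, q, g
typing: ✓ — (Q -> Q) -> (P -> P) -> R -> P
ordered ✗ (uses contraction: g ×2)
linear ✗ (uses contraction: g ×2)
affine ✗ (uses contraction: g ×2)
relevant ✓ (none of r, g, p, h, f, q goes unused)
unrestricted ✓ (simply typable at (Q -> Q) -> (P -> P) -> R -> P; W, C, E all held)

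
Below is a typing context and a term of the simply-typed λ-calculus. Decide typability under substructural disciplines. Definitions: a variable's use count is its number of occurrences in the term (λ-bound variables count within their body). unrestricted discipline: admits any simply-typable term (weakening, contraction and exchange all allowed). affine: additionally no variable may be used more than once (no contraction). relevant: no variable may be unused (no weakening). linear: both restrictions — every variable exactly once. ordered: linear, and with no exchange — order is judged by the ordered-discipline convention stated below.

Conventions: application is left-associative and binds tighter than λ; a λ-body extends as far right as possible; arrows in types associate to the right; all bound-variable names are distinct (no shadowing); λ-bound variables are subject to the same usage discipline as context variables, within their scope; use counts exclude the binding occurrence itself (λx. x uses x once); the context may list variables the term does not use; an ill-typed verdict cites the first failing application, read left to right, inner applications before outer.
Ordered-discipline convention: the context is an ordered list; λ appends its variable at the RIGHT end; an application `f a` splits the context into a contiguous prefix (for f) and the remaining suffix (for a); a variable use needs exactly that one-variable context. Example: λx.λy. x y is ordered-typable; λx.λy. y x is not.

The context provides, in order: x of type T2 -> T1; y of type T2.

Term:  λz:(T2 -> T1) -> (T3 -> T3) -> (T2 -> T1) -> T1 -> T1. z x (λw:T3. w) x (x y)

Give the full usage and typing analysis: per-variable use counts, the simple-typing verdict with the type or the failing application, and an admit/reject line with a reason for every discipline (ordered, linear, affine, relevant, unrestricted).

usage: x: 3; y: 1; z (λ-bound): 1; w (λ-bound): 1
use order (left to right): z, x, w, x, x, y
typing: well-typed at ((T2 -> T1) -> (T3 -> T3) -> (T2 -> T1) -> T1 -> T1) -> T1
ordered ✗ (x ×3 used more than once (contraction))
linear ✗ (x ×3 used more than once (contraction))
affine ✗ (x ×3 used more than once (contraction))
relevant ✓ (none of x, y, z, w goes unused)
unrestricted ✓ (simply typable at ((T2 -> T1) -> (T3 -> T3) -> (T2 -> T1) -> T1 -> T1) -> T1; W, C, E all held)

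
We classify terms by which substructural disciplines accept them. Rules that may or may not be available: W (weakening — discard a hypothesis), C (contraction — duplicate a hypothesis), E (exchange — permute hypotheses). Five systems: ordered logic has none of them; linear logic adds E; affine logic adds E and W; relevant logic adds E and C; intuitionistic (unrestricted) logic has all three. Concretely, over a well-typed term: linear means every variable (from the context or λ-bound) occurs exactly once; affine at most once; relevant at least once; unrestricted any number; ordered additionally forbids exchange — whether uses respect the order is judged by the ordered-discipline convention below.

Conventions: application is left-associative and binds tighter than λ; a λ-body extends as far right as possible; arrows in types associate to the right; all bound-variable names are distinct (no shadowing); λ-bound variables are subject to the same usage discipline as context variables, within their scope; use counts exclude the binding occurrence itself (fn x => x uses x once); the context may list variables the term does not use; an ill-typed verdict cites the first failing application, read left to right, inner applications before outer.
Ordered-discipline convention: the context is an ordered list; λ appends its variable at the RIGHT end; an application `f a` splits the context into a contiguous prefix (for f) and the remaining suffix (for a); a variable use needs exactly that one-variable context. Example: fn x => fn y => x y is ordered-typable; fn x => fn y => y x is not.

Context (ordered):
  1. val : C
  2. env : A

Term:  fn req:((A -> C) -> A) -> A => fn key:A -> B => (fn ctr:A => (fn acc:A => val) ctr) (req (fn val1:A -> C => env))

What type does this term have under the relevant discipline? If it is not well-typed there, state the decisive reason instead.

not well-typed under relevant — needs weakening: key, acc, val1 unused
usage: val: 1×; env: 1×; req (bound): 1×; key (bound): 0×; ctr (bound): 1×; acc (bound): 0×; val1 (bound): 0×
uses in reading order: val, ctr, req, env
typing: well-typed at (((A -> C) -> A) -> A) -> (A -> B) -> C
across the five disciplines: ordered ✗; linear ✗; affine ✓; relevant ✗; unrestricted ✓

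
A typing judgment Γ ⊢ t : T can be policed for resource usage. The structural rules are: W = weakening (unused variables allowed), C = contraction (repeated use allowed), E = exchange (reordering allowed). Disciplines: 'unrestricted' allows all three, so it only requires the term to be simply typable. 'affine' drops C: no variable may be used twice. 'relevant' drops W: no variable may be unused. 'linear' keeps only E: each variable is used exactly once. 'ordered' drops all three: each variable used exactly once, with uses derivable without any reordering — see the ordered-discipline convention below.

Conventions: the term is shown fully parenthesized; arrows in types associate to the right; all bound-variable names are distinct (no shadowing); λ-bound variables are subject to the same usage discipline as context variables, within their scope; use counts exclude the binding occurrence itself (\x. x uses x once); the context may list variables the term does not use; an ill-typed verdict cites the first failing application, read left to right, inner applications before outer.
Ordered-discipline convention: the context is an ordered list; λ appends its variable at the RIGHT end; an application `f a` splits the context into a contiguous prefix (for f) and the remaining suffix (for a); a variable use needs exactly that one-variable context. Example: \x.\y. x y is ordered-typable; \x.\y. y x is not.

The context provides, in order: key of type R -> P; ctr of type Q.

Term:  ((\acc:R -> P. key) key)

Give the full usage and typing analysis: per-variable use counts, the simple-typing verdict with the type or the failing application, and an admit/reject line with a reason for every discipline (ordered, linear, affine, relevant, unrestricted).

usage: key: 2; ctr: 0; acc [bound]: 0
order of uses: key, key
typing: the term checks, with type R -> P
ordered ✗ (uses contraction: key ×2; ctr, acc left unused)
linear ✗ (uses contraction: key ×2; ctr, acc left unused)
affine ✗ (uses contraction: key ×2)
relevant ✗ (ctr, acc left unused)
unrestricted ✓ (type-checks (R -> P) and nothing is barred)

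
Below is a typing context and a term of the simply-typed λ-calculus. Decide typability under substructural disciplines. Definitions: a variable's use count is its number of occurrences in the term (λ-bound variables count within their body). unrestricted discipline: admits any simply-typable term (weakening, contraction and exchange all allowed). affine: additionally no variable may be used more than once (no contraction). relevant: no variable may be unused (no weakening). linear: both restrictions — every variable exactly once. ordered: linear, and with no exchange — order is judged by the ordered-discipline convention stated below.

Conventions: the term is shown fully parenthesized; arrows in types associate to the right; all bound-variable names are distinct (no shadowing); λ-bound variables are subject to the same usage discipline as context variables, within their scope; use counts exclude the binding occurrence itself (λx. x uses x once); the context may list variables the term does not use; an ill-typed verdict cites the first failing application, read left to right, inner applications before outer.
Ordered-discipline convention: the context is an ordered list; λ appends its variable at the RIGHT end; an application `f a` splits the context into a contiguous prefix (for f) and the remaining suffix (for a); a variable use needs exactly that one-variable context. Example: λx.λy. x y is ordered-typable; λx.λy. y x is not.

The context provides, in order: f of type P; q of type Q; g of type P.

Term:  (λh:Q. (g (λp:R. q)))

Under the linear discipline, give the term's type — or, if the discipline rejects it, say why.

not well-typed under linear — a type mismatch blocks all five
usage: f ×0; q ×1; g ×1; h (bound) ×0; p (bound) ×0
uses in reading order: g, q
typing: ill-typed: applying a non-function (P)
across the five disciplines: ordered ✗ · linear ✗ · affine ✗ · relevant ✗ · unrestricted ✗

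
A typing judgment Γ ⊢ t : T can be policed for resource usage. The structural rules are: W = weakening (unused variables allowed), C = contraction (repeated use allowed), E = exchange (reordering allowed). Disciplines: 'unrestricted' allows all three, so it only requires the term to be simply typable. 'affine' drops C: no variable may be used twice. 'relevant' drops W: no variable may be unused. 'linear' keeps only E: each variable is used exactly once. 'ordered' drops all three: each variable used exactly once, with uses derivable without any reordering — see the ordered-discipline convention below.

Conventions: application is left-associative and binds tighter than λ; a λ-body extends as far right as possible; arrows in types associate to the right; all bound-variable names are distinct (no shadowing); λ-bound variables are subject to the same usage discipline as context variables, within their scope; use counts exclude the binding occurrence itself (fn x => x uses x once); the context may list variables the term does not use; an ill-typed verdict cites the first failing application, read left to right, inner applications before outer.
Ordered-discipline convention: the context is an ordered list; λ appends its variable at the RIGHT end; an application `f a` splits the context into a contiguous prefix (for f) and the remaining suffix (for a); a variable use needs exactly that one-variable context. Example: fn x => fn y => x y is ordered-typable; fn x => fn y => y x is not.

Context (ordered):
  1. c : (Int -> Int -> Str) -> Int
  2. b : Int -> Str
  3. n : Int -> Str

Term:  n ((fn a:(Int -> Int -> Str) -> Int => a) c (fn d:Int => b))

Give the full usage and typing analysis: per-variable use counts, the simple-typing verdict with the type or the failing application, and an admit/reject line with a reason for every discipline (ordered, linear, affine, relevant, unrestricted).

use counts: c: 1×, b: 1×, n: 1×, a [bound]: 1×, d [bound]: 0×
use order (left to right): n, a, c, b
typing: well-typed — term : Str
ordered ✗ (d left unused)
linear ✗ (d left unused)
affine ✓ (none of c, b, n, a, d used more than once)
relevant ✗ (d left unused)
unrestricted ✓ (well-typed at Str; no restrictions here)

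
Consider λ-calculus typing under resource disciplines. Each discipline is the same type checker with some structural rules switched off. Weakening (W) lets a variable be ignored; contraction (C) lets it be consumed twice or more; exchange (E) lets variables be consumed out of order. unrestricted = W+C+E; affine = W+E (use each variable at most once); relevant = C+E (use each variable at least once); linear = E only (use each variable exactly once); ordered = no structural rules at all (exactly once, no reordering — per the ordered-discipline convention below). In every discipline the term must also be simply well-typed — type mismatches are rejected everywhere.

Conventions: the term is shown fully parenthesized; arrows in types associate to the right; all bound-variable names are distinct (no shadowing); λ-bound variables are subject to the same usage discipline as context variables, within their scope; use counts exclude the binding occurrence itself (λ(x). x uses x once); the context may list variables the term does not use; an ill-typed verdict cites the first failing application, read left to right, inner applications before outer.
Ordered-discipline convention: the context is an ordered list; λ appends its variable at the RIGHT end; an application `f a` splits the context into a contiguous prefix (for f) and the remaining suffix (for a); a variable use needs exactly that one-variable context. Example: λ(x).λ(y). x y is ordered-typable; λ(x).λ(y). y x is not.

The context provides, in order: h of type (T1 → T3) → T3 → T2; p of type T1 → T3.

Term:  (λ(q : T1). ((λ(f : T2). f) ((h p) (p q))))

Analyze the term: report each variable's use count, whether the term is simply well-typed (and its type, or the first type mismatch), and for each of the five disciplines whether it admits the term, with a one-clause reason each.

use counts: h ×1; p ×2; q (λ-bound) ×1; f (λ-bound) ×1
use order (left to right): f, h, p, p, q
typing: the term checks, with type T1 → T2
ordered: ✗, p ×2 used more than once (contraction)
linear: ✗, p ×2 used more than once (contraction)
affine: ✗, p ×2 used more than once (contraction)
relevant: ✓, h, p, q, f: all used, weakening unneeded
unrestricted: ✓, typability at T1 → T2 is all that's needed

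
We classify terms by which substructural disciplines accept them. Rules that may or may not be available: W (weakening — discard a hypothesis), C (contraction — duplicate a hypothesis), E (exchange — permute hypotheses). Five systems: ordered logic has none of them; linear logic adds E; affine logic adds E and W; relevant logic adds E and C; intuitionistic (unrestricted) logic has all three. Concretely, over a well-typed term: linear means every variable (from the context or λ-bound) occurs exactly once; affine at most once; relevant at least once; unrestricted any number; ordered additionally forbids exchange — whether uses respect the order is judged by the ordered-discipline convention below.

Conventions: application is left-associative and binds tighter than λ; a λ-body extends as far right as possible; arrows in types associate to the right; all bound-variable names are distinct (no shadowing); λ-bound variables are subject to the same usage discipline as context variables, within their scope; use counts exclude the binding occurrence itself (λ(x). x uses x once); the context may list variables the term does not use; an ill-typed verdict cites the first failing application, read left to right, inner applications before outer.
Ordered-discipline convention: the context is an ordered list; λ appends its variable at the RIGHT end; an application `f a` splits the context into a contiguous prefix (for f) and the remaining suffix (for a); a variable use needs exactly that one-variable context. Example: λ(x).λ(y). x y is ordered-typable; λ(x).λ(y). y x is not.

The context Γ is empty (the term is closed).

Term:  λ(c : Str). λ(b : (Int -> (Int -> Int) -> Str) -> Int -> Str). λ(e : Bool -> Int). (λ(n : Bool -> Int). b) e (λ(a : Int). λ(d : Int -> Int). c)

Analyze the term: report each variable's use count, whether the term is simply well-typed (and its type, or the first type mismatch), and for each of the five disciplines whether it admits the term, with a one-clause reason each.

use counts: c (λ-bound) ×1, b (λ-bound) ×1, e (λ-bound) ×1, n (λ-bound) ×0, a (λ-bound) ×0, d (λ-bound) ×0
uses in reading order: b, e, c
typing: the term checks, with type Str -> ((Int -> (Int -> Int) -> Str) -> Int -> Str) -> (Bool -> Int) -> Int -> Str
ordered ✗ (n, a, d never used (weakening))
linear ✗ (n, a, d never used (weakening))
affine ✓ (none of c, b, e, n, a, d used more than once)
relevant ✗ (n, a, d never used (weakening))
unrestricted ✓ (type-checks (Str -> ((Int -> (Int -> Int) -> Str) -> Int -> Str) -> (Bool -> Int) -> Int -> Str) and nothing is barred)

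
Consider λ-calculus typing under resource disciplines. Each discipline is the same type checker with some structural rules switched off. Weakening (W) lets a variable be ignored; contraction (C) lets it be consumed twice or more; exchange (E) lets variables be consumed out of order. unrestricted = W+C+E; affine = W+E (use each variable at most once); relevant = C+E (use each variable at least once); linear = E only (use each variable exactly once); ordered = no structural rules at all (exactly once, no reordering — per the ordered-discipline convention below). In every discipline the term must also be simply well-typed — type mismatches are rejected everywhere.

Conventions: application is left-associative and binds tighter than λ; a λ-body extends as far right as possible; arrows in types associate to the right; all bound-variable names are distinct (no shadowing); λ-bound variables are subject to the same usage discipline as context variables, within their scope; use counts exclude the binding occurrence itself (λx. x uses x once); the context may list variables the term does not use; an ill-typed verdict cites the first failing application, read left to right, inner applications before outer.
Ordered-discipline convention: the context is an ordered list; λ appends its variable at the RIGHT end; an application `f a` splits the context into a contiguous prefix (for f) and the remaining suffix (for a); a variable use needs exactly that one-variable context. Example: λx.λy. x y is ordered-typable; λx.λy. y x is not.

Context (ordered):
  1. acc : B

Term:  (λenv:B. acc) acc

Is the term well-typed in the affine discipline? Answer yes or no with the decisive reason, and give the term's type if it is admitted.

no — needs contraction — acc ×2
counts: acc=2, env (bound)=0
uses in reading order: acc, acc
typing: ✓ — B
across the five disciplines: ordered ✗ | linear ✗ | affine ✗ | relevant ✗ | unrestricted ✓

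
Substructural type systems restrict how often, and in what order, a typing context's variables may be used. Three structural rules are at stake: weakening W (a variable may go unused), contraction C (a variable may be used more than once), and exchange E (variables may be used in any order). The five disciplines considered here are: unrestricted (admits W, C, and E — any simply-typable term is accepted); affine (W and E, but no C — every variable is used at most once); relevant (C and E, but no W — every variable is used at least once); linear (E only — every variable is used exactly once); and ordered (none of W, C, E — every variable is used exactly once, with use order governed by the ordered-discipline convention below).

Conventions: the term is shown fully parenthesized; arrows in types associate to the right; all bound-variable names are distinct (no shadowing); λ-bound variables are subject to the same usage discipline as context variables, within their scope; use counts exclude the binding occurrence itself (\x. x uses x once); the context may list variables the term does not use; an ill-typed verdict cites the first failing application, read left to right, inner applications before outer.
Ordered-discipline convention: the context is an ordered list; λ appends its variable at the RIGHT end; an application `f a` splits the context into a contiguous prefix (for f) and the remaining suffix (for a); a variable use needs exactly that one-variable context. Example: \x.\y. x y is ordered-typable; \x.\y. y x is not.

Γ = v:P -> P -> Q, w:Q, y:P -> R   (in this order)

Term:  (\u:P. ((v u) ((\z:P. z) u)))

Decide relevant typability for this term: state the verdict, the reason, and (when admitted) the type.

no — unused: w, y — weakening required
use counts: v ×1; w ×0; y ×0; u [bound] ×2; z [bound] ×1
left-to-right use order: v, u, z, u
typing: well-typed at P -> Q
per-discipline verdicts: ordered ✗; linear ✗; affine ✗; relevant ✗; unrestricted ✓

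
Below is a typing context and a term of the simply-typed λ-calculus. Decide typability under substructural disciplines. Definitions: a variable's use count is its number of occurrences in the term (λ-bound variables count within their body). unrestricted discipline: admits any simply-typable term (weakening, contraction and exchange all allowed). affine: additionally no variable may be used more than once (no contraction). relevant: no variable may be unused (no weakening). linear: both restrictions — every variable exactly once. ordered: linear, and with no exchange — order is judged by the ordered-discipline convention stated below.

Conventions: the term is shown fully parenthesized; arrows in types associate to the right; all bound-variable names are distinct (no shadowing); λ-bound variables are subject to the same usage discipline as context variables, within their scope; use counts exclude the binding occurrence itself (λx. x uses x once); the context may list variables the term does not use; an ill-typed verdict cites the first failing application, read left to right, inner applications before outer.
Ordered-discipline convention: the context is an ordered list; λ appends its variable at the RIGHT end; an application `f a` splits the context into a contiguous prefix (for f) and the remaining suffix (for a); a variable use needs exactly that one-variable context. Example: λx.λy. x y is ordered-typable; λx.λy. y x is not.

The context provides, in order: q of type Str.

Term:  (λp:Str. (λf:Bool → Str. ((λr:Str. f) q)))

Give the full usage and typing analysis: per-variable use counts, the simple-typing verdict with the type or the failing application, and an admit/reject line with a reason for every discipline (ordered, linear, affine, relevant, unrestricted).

variable uses: q: 1×, p [bound]: 0×, f [bound]: 1×, r [bound]: 0×
use order (left to right): f, q
typing: well-typed at Str → (Bool → Str) → Bool → Str
ordered: ✗, p, r never used (weakening)
linear: ✗, p, r never used (weakening)
affine: ✓, none of q, p, f, r used more than once
relevant: ✗, p, r never used (weakening)
unrestricted: ✓, simply typable at Str → (Bool → Str) → Bool → Str; W, C, E all held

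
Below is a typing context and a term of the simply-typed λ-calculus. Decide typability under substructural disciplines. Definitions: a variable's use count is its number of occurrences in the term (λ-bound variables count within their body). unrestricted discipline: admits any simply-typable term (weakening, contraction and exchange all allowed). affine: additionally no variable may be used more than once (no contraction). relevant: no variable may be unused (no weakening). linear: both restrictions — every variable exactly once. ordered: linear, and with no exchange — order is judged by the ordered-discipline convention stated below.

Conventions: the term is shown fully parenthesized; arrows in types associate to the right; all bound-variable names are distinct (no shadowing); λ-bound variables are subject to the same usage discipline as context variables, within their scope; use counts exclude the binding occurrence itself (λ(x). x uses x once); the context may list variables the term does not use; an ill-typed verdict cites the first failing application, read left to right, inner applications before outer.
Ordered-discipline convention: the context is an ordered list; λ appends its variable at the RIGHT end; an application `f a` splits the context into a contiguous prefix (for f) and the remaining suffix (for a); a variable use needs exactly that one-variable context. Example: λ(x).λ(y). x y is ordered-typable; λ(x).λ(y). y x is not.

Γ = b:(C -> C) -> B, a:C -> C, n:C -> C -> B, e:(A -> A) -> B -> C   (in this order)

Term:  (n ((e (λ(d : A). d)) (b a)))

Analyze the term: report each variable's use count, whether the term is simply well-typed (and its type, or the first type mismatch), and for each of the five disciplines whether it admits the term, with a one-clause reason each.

variable uses: b: 1, a: 1, n: 1, e: 1, d (bound): 1
uses in reading order: n, e, d, b, a
typing: well-typed — term : C -> B
ordered: ✗, needs exchange: uses follow n, e, d, b, a
linear: ✓, b, a, n, e, d: one use apiece
affine: ✓, no duplicate uses among b, a, n, e, d
relevant: ✓, every one of b, a, n, e, d appears
unrestricted: ✓, well-typed at C -> B; no restrictions here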